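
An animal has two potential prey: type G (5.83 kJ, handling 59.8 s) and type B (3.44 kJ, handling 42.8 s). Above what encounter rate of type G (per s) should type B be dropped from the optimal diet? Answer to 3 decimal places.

At the threshold, the rate on type G alone equals the profitability of type B: λ·5.83/(1 + λ·59.8) = 3.44/42.8 = 0.08037.
Rearranging, λ(5.83 − 0.08037×59.8) = 0.08037, so λ = 0.08037/1.024 = 0.07852 per s.

0.079 per s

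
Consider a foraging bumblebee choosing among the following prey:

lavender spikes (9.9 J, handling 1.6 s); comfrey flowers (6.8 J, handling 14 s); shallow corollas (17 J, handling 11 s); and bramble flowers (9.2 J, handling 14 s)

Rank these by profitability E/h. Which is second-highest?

In descending order of E/h:
lavender spikes: 9.9/1.6 = 6.19 J/s
shallow corollas: 17/11 = 1.55 J/s
bramble flowers: 9.2/14 = 0.657 J/s
comfrey flowers: 6.8/14 = 0.486 J/s

shallow corollas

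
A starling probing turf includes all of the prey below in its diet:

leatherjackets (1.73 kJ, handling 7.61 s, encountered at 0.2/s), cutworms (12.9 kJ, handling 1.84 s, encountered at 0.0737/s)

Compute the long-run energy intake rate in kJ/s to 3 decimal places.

0.488 kJ/s

Energy encountered per unit search time: 0.2×1.73 + 0.0737×12.9 = 1.297 kJ/s.
Handling time per unit search time: 0.2×7.61 + 0.0737×1.84 = 1.658.
Rate = 1.297/(1 + 1.658) = 0.4879 kJ/s.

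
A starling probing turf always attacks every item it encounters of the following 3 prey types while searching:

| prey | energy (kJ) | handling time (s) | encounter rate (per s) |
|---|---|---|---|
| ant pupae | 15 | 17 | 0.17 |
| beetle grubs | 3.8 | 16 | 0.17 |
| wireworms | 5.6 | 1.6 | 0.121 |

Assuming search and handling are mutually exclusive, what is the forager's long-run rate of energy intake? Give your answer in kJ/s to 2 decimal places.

Energy encountered per unit search time: 0.17×15 + 0.17×3.8 + 0.121×5.6 = 3.874 kJ/s.
Handling time per unit search time: 0.17×17 + 0.17×16 + 0.121×1.6 = 5.804.
Rate = 3.874/(1 + 5.804) = 0.5693 kJ/s.

0.57 kJ/s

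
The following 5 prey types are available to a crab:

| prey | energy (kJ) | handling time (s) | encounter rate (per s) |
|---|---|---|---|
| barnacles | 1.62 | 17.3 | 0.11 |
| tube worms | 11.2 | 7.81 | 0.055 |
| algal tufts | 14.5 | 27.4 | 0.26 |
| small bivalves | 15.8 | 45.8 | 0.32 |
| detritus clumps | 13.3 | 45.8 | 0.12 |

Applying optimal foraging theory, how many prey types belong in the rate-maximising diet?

E/h in descending order: tube worms 1.43, algal tufts 0.529, small bivalves 0.345, detritus clumps 0.29, barnacles 0.0936 kJ/s. The optimal diet is the largest prefix of this list for which every included type satisfies E_i/h_i > R on the types above it.
Rate on top 1: 0.4309. algal tufts: 0.529 > 0.4309 → include.
Rate on top 2: 0.5128. small bivalves: 0.345 < 0.5128 → exclude; stop.
Optimal diet: tube worms, algal tufts — 2 of 5 types.

2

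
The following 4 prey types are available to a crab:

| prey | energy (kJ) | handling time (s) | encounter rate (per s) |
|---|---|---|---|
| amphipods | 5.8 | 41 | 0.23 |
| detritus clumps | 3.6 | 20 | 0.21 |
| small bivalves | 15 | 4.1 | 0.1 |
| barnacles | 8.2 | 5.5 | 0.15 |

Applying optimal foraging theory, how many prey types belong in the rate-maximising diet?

E/h in descending order: small bivalves 3.66, barnacles 1.49, detritus clumps 0.18, amphipods 0.141 kJ/s. The optimal diet is the largest prefix of this list for which every included type satisfies E_i/h_i > R on the types above it.
Rate on top 1: 1.064. barnacles: 1.49 > 1.064 → include.
Rate on top 2: 1.221. detritus clumps: 0.18 < 1.221 → exclude; stop.
Optimal diet: small bivalves, barnacles — 2 of 4 types.

2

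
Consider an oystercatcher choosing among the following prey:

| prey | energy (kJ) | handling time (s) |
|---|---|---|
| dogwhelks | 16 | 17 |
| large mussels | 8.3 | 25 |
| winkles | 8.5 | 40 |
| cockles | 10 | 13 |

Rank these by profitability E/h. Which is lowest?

winkles

In descending order of E/h:
dogwhelks: 16/17 = 0.941 kJ/s
cockles: 10/13 = 0.769 kJ/s
large mussels: 8.3/25 = 0.332 kJ/s
winkles: 8.5/40 = 0.212 kJ/s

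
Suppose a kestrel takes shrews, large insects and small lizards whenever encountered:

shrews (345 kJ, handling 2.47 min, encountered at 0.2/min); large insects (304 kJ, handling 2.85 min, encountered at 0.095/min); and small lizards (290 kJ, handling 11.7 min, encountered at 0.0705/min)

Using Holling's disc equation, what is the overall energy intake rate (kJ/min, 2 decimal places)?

R = Σλ_iE_i / (1 + Σλ_ih_i)
Numerator: 0.2×345 + 0.095×304 + 0.0705×290 = 118.3
Denominator: 1 + 0.2×2.47 + 0.095×2.85 + 0.0705×11.7 = 2.59
R = 118.3/2.59 = 45.69 kJ/min

45.69 kJ/min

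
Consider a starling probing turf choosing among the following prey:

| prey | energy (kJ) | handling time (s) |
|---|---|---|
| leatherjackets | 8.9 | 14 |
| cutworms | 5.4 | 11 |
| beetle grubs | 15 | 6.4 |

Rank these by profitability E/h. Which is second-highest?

Profitability E/h (kJ/s): leatherjackets = 8.9/14 = 0.636, cutworms = 5.4/11 = 0.491, beetle grubs = 15/6.4 = 2.34.
Ranked: beetle grubs > leatherjackets > cutworms.

leatherjackets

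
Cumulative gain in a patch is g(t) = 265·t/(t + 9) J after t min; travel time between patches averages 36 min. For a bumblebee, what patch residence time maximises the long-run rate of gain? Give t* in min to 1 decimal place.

18.0 min

By the marginal value theorem, leave when the instantaneous gain rate g'(t) equals the habitat-wide average g(t)/(T + t).
g'(t) = 265·9/(t + 9)². Setting 265·9/(t+9)² = 265t/[(t+9)(36+t)] gives 9(36+t) = t(t+9), so t² = 9×36 = 324.
t* = √324 = 18 min.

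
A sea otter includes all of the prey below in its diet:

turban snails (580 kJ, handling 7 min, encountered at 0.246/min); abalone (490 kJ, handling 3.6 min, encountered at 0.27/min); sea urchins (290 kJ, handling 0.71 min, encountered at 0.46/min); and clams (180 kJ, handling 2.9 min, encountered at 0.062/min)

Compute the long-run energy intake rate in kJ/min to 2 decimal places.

99.88 kJ/min

Energy encountered per unit search time: 0.246×580 + 0.27×490 + 0.46×290 + 0.062×180 = 419.5 kJ/min.
Handling time per unit search time: 0.246×7 + 0.27×3.6 + 0.46×0.71 + 0.062×2.9 = 3.2.
Rate = 419.5/(1 + 3.2) = 99.88 kJ/min.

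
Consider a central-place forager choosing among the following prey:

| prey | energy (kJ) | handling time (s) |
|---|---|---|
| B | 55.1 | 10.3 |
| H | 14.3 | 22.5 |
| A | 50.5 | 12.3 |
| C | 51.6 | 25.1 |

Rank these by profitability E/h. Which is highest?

B

Profitability E/h (kJ/s): B = 55.1/10.3 = 5.35, H = 14.3/22.5 = 0.636, A = 50.5/12.3 = 4.11, C = 51.6/25.1 = 2.06.
Ranked: B > A > C > H.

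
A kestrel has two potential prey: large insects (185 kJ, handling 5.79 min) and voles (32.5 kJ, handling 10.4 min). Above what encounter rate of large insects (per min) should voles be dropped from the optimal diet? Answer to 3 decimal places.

0.019 per min

Drop voles once their profitability E₂/h₂ falls below the rate achievable on large insects alone: E₂/h₂ = λE₁/(1 + λh₁).
Solve for λ: λE₁h₂ = E₂(1 + λh₁) → λ(E₁h₂ − E₂h₁) = E₂ → λ = E₂/(E₁h₂ − E₂h₁).
λ = 32.5/(185×10.4 − 32.5×5.79) = 32.5/1736 = 0.01872 per min.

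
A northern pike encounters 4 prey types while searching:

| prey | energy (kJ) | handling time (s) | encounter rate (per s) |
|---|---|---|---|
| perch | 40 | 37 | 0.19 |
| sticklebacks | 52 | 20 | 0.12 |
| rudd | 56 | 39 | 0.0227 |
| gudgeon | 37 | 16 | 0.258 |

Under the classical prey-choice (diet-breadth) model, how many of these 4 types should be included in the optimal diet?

Rank by E/h (kJ/s): sticklebacks 2.6, gudgeon 2.31, rudd 1.44, perch 1.08. Include each in turn until the next type's E/h falls below the running intake rate.
Rate on top 1: 1.835. gudgeon: 2.31 > 1.835 → include.
Rate on top 2: 2.097. rudd: 1.44 < 2.097 → exclude; stop.
Optimal diet: sticklebacks, gudgeon — 2 of 4 types.

2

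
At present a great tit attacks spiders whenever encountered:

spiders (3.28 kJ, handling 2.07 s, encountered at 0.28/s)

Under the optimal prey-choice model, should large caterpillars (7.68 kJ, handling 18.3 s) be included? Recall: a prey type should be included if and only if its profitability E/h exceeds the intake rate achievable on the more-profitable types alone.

Current rate: (0.28×3.28)/(1 + 0.28×2.07) = 0.5814 kJ/s.
Profitability of large caterpillars: 7.68/18.3 = 0.4197 kJ/s.
Since 0.4197 < R, time spent handling large caterpillars is better spent searching.

No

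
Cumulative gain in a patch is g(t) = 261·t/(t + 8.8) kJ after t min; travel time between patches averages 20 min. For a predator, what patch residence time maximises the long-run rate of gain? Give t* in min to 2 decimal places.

13.27 min

Maximise g(t)/(T+t): set derivative to zero → g'(t)(T+t) = g(t).
g'(t) = 261·8.8/(t + 8.8)². Setting 261·8.8/(t+8.8)² = 261t/[(t+8.8)(20+t)] gives 8.8(20+t) = t(t+8.8), so t² = 8.8×20 = 176.
t* = √176 = 13.27 min.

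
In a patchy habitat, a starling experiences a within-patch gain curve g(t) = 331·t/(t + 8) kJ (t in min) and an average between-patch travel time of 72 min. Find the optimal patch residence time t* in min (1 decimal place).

24.0 min

By the marginal value theorem, leave when the instantaneous gain rate g'(t) equals the habitat-wide average g(t)/(T + t).
g'(t) = 331·8/(t + 8)². Setting 331·8/(t+8)² = 331t/[(t+8)(72+t)] gives 8(72+t) = t(t+8), so t² = 8×72 = 576.
t* = √576 = 24 min.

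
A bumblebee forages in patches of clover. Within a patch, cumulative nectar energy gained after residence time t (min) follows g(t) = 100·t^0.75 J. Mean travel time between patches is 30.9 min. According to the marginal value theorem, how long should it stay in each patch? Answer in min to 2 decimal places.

By the marginal value theorem, leave when the instantaneous gain rate g'(t) equals the habitat-wide average g(t)/(T + t).
g'(t) = 0.75·100·t^-0.25. Setting 0.75·100·t^-0.25 = 100·t^0.75/(30.9+t) gives 0.75(30.9+t) = t, so 0.25·t = 0.75×30.9.
t* = 0.75×30.9/0.25 = 92.7 min.

92.70 min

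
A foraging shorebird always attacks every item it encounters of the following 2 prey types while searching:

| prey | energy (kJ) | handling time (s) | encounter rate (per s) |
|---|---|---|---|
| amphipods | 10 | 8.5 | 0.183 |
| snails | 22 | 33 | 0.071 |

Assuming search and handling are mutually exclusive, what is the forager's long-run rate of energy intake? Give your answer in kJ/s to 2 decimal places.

R = Σλ_iE_i / (1 + Σλ_ih_i)
Numerator: 0.183×10 + 0.071×22 = 3.392
Denominator: 1 + 0.183×8.5 + 0.071×33 = 4.899
R = 3.392/4.899 = 0.6925 kJ/s

0.69 kJ/s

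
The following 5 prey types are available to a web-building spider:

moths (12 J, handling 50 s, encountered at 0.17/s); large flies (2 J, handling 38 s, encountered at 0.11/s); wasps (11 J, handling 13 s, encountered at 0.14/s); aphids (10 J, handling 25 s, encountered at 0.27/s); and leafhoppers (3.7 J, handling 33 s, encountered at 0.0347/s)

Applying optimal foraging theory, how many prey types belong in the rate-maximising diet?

1

Rank by E/h (J/s): wasps 0.846, aphids 0.4, moths 0.24, leafhoppers 0.112, large flies 0.0526. Include each in turn until the next type's E/h falls below the running intake rate.
Rate on top 1: 0.5461. aphids: 0.4 < 0.5461 → exclude; stop.
Optimal diet: wasps — 1 of 5 types.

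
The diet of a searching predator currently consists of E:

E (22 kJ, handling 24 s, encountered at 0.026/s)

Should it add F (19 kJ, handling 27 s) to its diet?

On E alone, R = ΣλE/(1+Σλh) = 0.572/1.624 = 0.3522 kJ/s.
Profitability of F: 19/27 = 0.7037 kJ/s.
0.7037 > 0.3522, so adding F raises the average — include it.

Yes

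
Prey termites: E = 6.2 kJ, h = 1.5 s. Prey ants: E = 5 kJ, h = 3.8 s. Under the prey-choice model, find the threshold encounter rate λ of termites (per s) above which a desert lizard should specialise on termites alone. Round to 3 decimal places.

Drop ants once their profitability E₂/h₂ falls below the rate achievable on termites alone: E₂/h₂ = λE₁/(1 + λh₁).
Solve for λ: λE₁h₂ = E₂(1 + λh₁) → λ(E₁h₂ − E₂h₁) = E₂ → λ = E₂/(E₁h₂ − E₂h₁).
λ = 5/(6.2×3.8 − 5×1.5) = 5/16.06 = 0.3113 per s.

0.311 per s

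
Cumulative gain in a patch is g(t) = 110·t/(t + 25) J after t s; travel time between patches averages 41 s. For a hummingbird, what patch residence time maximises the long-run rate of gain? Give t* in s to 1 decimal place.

32.0 s

By the marginal value theorem, leave when the instantaneous gain rate g'(t) equals the habitat-wide average g(t)/(T + t).
g'(t) = 110·25/(t + 25)². Setting 110·25/(t+25)² = 110t/[(t+25)(41+t)] gives 25(41+t) = t(t+25), so t² = 25×41 = 1025.
t* = √1025 = 32.02 s.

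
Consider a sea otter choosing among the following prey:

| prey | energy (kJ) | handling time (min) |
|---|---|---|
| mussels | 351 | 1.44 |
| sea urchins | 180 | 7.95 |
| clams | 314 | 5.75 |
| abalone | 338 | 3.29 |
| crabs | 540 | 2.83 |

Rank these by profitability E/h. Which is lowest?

sea urchins

Profitability E/h (kJ/min): mussels = 351/1.44 = 244, sea urchins = 180/7.95 = 22.6, clams = 314/5.75 = 54.6, abalone = 338/3.29 = 103, crabs = 540/2.83 = 191.
Ranked: mussels > crabs > abalone > clams > sea urchins.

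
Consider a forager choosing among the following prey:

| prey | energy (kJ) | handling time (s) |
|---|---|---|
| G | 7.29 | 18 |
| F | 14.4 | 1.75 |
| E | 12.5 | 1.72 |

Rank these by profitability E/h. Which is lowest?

In descending order of E/h:
F: 14.4/1.75 = 8.23 kJ/s
E: 12.5/1.72 = 7.27 kJ/s
G: 7.29/18 = 0.405 kJ/s

G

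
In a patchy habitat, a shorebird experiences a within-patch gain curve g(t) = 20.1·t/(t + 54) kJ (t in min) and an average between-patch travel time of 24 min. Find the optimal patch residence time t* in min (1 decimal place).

36.0 min

By the marginal value theorem, leave when the instantaneous gain rate g'(t) equals the habitat-wide average g(t)/(T + t).
g'(t) = 20.1·54/(t + 54)². Setting 20.1·54/(t+54)² = 20.1t/[(t+54)(24+t)] gives 54(24+t) = t(t+54), so t² = 54×24 = 1296.
t* = √1296 = 36 min.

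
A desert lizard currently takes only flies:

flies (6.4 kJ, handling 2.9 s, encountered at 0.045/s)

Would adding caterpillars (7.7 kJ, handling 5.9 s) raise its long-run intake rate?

Yes

Current rate: (0.045×6.4)/(1 + 0.045×2.9) = 0.2548 kJ/s.
caterpillars: E/h = 7.7/5.9 = 1.305 kJ/s.
1.305 > 0.2548, so adding caterpillars raises the average — include it.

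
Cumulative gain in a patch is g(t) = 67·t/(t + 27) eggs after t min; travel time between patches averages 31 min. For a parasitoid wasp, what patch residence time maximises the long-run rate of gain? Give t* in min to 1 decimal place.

By the marginal value theorem, leave when the instantaneous gain rate g'(t) equals the habitat-wide average g(t)/(T + t).
g'(t) = 67·27/(t + 27)². Setting 67·27/(t+27)² = 67t/[(t+27)(31+t)] gives 27(31+t) = t(t+27), so t² = 27×31 = 837.
t* = √837 = 28.93 min.

28.9 min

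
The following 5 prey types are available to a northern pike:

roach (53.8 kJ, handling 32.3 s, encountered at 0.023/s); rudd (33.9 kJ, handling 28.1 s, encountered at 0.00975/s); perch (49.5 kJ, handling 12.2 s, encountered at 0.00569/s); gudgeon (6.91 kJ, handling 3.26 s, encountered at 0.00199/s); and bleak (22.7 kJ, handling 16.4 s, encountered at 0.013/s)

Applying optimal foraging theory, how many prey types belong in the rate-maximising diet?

5

Rank by E/h (kJ/s): perch 4.06, gudgeon 2.12, roach 1.67, bleak 1.38, rudd 1.21. Include each in turn until the next type's E/h falls below the running intake rate.
Rate on top 1: 0.2634. gudgeon: 2.12 > 0.2634 → include.
Rate on top 2: 0.2746. roach: 1.67 > 0.2746 → include.
Rate on top 3: 0.8428. bleak: 1.38 > 0.8428 → include.
Rate on top 4: 0.8996. rudd: 1.21 > 0.8996 → include.
Optimal diet: perch, gudgeon, roach, bleak, rudd — 5 of 5 types.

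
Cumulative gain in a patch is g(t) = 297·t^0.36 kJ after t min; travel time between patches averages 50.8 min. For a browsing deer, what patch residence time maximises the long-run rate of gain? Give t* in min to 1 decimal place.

28.6 min

Optimal t* satisfies g'(t*) = g(t*)/(T + t*).
g'(t) = 0.36·297·t^-0.64. Setting 0.36·297·t^-0.64 = 297·t^0.36/(50.8+t) gives 0.36(50.8+t) = t, so 0.64·t = 0.36×50.8.
t* = 0.36×50.8/0.64 = 28.57 min.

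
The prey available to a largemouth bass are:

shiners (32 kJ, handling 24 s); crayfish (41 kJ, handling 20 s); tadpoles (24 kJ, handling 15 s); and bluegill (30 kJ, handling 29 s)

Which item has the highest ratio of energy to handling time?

In descending order of E/h:
crayfish: 41/20 = 2.05 kJ/s
tadpoles: 24/15 = 1.6 kJ/s
shiners: 32/24 = 1.33 kJ/s
bluegill: 30/29 = 1.03 kJ/s

crayfish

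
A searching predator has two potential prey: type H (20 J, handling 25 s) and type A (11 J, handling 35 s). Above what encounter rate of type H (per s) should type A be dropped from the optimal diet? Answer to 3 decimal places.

0.026 per s

Drop type A once their profitability E₂/h₂ falls below the rate achievable on type H alone: E₂/h₂ = λE₁/(1 + λh₁).
Solve for λ: λE₁h₂ = E₂(1 + λh₁) → λ(E₁h₂ − E₂h₁) = E₂ → λ = E₂/(E₁h₂ − E₂h₁).
λ = 11/(20×35 − 11×25) = 11/425 = 0.02588 per s.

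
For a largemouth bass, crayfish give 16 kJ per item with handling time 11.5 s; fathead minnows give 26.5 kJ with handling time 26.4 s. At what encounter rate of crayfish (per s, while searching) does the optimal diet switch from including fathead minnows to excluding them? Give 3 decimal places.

0.225 per s

At the threshold, the rate on crayfish alone equals the profitability of fathead minnows: λ·16/(1 + λ·11.5) = 26.5/26.4 = 1.004.
Rearranging, λ(16 − 1.004×11.5) = 1.004, so λ = 1.004/4.456 = 0.2252 per s.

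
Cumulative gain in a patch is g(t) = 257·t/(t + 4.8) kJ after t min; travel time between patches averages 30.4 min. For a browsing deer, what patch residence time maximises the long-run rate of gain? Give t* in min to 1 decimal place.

12.1 min

Optimal t* satisfies g'(t*) = g(t*)/(T + t*).
g'(t) = 257·4.8/(t + 4.8)². Setting 257·4.8/(t+4.8)² = 257t/[(t+4.8)(30.4+t)] gives 4.8(30.4+t) = t(t+4.8), so t² = 4.8×30.4 = 145.9.
t* = √145.9 = 12.08 min.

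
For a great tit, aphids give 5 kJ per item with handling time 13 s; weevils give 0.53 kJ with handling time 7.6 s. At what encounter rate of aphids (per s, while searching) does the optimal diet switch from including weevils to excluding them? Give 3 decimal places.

0.017 per s

Drop weevils once their profitability E₂/h₂ falls below the rate achievable on aphids alone: E₂/h₂ = λE₁/(1 + λh₁).
Solve for λ: λE₁h₂ = E₂(1 + λh₁) → λ(E₁h₂ − E₂h₁) = E₂ → λ = E₂/(E₁h₂ − E₂h₁).
λ = 0.53/(5×7.6 − 0.53×13) = 0.53/31.11 = 0.01704 per s.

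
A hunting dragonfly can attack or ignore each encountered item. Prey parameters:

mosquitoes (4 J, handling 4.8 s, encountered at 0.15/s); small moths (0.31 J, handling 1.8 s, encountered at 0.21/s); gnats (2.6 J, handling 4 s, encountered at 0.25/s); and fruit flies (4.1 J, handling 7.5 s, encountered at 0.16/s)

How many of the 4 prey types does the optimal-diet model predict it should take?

3

Profitabilities (E/h, J/s): mosquitoes 0.833, gnats 0.65, fruit flies 0.547, small moths 0.172. Add prey in this order while the next type's profitability exceeds the intake rate on those already taken.
Rate on top 1: 0.3488. gnats: 0.65 > 0.3488 → include.
Rate on top 2: 0.4596. fruit flies: 0.547 > 0.4596 → include.
Rate on top 3: 0.4862. small moths: 0.172 < 0.4862 → exclude; stop.
Optimal diet: mosquitoes, gnats, fruit flies — 3 of 4 types.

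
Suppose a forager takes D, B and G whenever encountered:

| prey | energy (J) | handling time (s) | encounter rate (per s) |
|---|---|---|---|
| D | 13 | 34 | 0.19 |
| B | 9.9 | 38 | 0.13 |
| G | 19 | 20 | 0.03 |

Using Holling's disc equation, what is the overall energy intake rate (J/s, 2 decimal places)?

0.33 J/s

R = Σλ_iE_i / (1 + Σλ_ih_i)
Numerator: 0.19×13 + 0.13×9.9 + 0.03×19 = 4.327
Denominator: 1 + 0.19×34 + 0.13×38 + 0.03×20 = 13
R = 4.327/13 = 0.3328 J/s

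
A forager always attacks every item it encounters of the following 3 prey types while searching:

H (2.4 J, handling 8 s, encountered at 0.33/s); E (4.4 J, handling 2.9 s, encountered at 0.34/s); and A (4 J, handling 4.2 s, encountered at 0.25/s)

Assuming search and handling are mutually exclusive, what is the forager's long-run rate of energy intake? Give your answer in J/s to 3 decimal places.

R = Σλ_iE_i / (1 + Σλ_ih_i)
Numerator: 0.33×2.4 + 0.34×4.4 + 0.25×4 = 3.288
Denominator: 1 + 0.33×8 + 0.34×2.9 + 0.25×4.2 = 5.676
R = 3.288/5.676 = 0.5793 J/s

0.579 J/s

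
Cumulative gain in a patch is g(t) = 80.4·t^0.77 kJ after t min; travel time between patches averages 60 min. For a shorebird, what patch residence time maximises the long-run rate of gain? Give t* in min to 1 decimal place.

Maximise g(t)/(T+t): set derivative to zero → g'(t)(T+t) = g(t).
g'(t) = 0.77·80.4·t^-0.23. Setting 0.77·80.4·t^-0.23 = 80.4·t^0.77/(60+t) gives 0.77(60+t) = t, so 0.23·t = 0.77×60.
t* = 0.77×60/0.23 = 200.9 min.

200.9 min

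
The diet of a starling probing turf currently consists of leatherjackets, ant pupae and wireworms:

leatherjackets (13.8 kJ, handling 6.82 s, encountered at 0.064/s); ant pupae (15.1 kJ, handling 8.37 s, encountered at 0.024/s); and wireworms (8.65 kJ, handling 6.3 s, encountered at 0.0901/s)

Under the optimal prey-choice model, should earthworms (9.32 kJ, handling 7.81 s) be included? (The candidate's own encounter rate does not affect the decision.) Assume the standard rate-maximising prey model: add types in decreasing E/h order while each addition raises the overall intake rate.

Yes

Intake rate on the current diet: R = (0.064×13.8 + 0.024×15.1 + 0.0901×8.65) / (1 + 0.064×6.82 + 0.024×8.37 + 0.0901×6.3) = 2.025/2.205 = 0.9184 kJ/s.
Profitability of earthworms: 9.32/7.81 = 1.193 kJ/s.
Since 1.193 > R, including earthworms increases the long-run rate.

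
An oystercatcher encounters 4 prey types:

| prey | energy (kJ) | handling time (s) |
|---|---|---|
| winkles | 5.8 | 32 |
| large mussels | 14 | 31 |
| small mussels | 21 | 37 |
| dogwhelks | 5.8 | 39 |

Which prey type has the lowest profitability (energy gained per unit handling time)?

Profitability E/h (kJ/s): winkles = 5.8/32 = 0.181, large mussels = 14/31 = 0.452, small mussels = 21/37 = 0.568, dogwhelks = 5.8/39 = 0.149.
Ranked: small mussels > large mussels > winkles > dogwhelks.

dogwhelks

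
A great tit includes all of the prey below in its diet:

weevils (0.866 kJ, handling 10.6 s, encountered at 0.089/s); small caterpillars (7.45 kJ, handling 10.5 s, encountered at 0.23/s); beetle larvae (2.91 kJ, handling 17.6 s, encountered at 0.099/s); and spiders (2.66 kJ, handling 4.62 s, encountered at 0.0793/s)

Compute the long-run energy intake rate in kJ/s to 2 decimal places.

Energy encountered per unit search time: 0.089×0.866 + 0.23×7.45 + 0.099×2.91 + 0.0793×2.66 = 2.29 kJ/s.
Handling time per unit search time: 0.089×10.6 + 0.23×10.5 + 0.099×17.6 + 0.0793×4.62 = 5.467.
Rate = 2.29/(1 + 5.467) = 0.354 kJ/s.

0.35 kJ/s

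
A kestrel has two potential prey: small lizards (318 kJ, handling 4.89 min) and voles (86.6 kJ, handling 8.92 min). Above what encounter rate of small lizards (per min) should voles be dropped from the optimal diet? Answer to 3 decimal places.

0.036 per min

The zero-one rule: include voles iff E₂/h₂ > λE₁/(1+λh₁). Equality gives the switch point.
λE₁h₂ = E₂ + λE₂h₁ ⇒ λ = E₂/(E₁h₂ − E₂h₁) = 86.6/(2837 − 423.5) = 0.03589 per min.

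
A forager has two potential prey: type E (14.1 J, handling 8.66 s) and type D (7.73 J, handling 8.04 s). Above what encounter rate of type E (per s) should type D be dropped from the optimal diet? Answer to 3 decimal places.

The zero-one rule: include type D iff E₂/h₂ > λE₁/(1+λh₁). Equality gives the switch point.
λE₁h₂ = E₂ + λE₂h₁ ⇒ λ = E₂/(E₁h₂ − E₂h₁) = 7.73/(113.4 − 66.94) = 0.1665 per s.

0.167 per s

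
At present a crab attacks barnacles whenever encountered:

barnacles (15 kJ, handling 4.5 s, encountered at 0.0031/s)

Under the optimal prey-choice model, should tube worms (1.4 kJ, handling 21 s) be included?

Yes

Current rate: (0.0031×15)/(1 + 0.0031×4.5) = 0.04586 kJ/s.
Profitability of tube worms: 1.4/21 = 0.06667 kJ/s.
Since 0.06667 > R, including tube worms increases the long-run rate.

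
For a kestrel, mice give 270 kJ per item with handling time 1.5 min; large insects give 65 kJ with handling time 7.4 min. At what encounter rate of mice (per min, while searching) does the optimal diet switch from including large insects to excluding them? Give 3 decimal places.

The zero-one rule: include large insects iff E₂/h₂ > λE₁/(1+λh₁). Equality gives the switch point.
λE₁h₂ = E₂ + λE₂h₁ ⇒ λ = E₂/(E₁h₂ − E₂h₁) = 65/(1998 − 97.5) = 0.0342 per min.

0.034 per min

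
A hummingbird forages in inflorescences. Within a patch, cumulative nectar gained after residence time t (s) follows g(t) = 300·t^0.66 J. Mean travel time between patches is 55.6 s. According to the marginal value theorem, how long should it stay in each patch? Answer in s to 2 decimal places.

Maximise g(t)/(T+t): set derivative to zero → g'(t)(T+t) = g(t).
g'(t) = 0.66·300·t^-0.34. Setting 0.66·300·t^-0.34 = 300·t^0.66/(55.6+t) gives 0.66(55.6+t) = t, so 0.34·t = 0.66×55.6.
t* = 0.66×55.6/0.34 = 107.9 s.

107.93 s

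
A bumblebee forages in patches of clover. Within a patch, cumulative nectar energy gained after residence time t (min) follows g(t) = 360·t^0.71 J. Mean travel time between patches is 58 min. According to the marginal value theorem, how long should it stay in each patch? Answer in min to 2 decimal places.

By the marginal value theorem, leave when the instantaneous gain rate g'(t) equals the habitat-wide average g(t)/(T + t).
g'(t) = 0.71·360·t^-0.29. Setting 0.71·360·t^-0.29 = 360·t^0.71/(58+t) gives 0.71(58+t) = t, so 0.29·t = 0.71×58.
t* = 0.71×58/0.29 = 142 min.

142.00 min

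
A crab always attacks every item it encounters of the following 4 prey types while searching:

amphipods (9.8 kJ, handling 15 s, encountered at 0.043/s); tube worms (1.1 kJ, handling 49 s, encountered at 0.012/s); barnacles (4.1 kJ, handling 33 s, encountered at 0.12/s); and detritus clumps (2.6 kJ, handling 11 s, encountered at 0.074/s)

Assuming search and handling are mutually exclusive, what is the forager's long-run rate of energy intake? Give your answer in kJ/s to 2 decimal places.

R = (0.043×9.8 + 0.012×1.1 + 0.12×4.1 + 0.074×2.6) / (1 + 0.043×15 + 0.012×49 + 0.12×33 + 0.074×11) = 1.119/7.007 = 0.1597 kJ/s.

0.16 kJ/s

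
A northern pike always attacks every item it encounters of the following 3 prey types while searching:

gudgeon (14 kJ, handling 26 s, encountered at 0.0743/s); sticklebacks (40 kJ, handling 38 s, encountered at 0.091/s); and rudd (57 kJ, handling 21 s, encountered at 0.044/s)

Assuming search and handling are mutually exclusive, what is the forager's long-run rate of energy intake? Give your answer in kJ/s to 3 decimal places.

R = (0.0743×14 + 0.091×40 + 0.044×57) / (1 + 0.0743×26 + 0.091×38 + 0.044×21) = 7.188/7.314 = 0.9828 kJ/s.

0.983 kJ/s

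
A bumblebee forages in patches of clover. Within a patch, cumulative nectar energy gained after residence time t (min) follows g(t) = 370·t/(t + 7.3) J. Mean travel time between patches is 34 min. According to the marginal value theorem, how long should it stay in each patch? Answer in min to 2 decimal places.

15.75 min

Optimal t* satisfies g'(t*) = g(t*)/(T + t*).
g'(t) = 370·7.3/(t + 7.3)². Setting 370·7.3/(t+7.3)² = 370t/[(t+7.3)(34+t)] gives 7.3(34+t) = t(t+7.3), so t² = 7.3×34 = 248.2.
t* = √248.2 = 15.75 min.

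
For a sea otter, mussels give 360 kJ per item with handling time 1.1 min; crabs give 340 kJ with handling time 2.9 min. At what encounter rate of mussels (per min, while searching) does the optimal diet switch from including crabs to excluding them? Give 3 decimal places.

0.507 per min

The zero-one rule: include crabs iff E₂/h₂ > λE₁/(1+λh₁). Equality gives the switch point.
λE₁h₂ = E₂ + λE₂h₁ ⇒ λ = E₂/(E₁h₂ − E₂h₁) = 340/(1044 − 374) = 0.5075 per min.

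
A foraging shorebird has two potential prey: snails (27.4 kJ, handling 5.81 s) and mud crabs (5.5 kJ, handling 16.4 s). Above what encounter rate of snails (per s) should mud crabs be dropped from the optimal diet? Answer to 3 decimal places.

0.013 per s

The zero-one rule: include mud crabs iff E₂/h₂ > λE₁/(1+λh₁). Equality gives the switch point.
λE₁h₂ = E₂ + λE₂h₁ ⇒ λ = E₂/(E₁h₂ − E₂h₁) = 5.5/(449.4 − 31.95) = 0.01318 per s.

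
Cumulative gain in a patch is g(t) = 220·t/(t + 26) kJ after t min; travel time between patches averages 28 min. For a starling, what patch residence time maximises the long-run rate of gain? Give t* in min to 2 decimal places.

26.98 min

By the marginal value theorem, leave when the instantaneous gain rate g'(t) equals the habitat-wide average g(t)/(T + t).
g'(t) = 220·26/(t + 26)². Setting 220·26/(t+26)² = 220t/[(t+26)(28+t)] gives 26(28+t) = t(t+26), so t² = 26×28 = 728.
t* = √728 = 26.98 min.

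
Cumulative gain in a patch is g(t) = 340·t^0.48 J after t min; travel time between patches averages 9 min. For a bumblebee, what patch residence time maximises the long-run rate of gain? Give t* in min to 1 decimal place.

8.3 min

By the marginal value theorem, leave when the instantaneous gain rate g'(t) equals the habitat-wide average g(t)/(T + t).
g'(t) = 0.48·340·t^-0.52. Setting 0.48·340·t^-0.52 = 340·t^0.48/(9+t) gives 0.48(9+t) = t, so 0.52·t = 0.48×9.
t* = 0.48×9/0.52 = 8.308 min.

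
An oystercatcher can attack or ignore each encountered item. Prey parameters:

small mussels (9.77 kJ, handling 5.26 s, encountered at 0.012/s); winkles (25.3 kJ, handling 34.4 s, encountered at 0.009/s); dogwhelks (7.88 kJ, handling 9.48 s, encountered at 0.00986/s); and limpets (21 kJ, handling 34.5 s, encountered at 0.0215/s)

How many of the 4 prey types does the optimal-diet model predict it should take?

4

Profitabilities (E/h, kJ/s): small mussels 1.86, dogwhelks 0.831, winkles 0.735, limpets 0.609. Add prey in this order while the next type's profitability exceeds the intake rate on those already taken.
Rate on top 1: 0.1103. dogwhelks: 0.831 > 0.1103 → include.
Rate on top 2: 0.1685. winkles: 0.735 > 0.1685 → include.
Rate on top 3: 0.2883. limpets: 0.609 > 0.2883 → include.
Optimal diet: small mussels, dogwhelks, winkles, limpets — 4 of 4 types.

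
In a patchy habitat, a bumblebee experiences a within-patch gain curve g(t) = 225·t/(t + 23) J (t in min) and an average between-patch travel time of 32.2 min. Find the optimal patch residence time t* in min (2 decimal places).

27.21 min

Maximise g(t)/(T+t): set derivative to zero → g'(t)(T+t) = g(t).
g'(t) = 225·23/(t + 23)². Setting 225·23/(t+23)² = 225t/[(t+23)(32.2+t)] gives 23(32.2+t) = t(t+23), so t² = 23×32.2 = 740.6.
t* = √740.6 = 27.21 min.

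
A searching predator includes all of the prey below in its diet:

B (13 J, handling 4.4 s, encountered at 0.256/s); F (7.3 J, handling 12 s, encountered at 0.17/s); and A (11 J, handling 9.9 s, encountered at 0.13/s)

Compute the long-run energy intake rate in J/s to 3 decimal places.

Energy encountered per unit search time: 0.256×13 + 0.17×7.3 + 0.13×11 = 5.999 J/s.
Handling time per unit search time: 0.256×4.4 + 0.17×12 + 0.13×9.9 = 4.453.
Rate = 5.999/(1 + 4.453) = 1.1 J/s.

1.100 J/s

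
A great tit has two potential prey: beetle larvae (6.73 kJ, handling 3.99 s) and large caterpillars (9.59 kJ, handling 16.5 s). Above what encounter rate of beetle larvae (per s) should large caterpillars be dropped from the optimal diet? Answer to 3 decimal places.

0.132 per s

At the threshold, the rate on beetle larvae alone equals the profitability of large caterpillars: λ·6.73/(1 + λ·3.99) = 9.59/16.5 = 0.5812.
Rearranging, λ(6.73 − 0.5812×3.99) = 0.5812, so λ = 0.5812/4.411 = 0.1318 per s.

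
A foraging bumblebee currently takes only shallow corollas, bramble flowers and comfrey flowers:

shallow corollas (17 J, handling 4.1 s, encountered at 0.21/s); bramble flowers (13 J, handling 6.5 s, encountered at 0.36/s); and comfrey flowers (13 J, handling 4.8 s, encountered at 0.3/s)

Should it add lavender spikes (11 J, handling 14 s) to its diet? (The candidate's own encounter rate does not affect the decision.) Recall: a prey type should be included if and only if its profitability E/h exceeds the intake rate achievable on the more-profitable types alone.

No

On shallow corollas, bramble flowers and comfrey flowers alone, R = ΣλE/(1+Σλh) = 12.15/5.641 = 2.154 J/s.
Profitability of lavender spikes: 11/14 = 0.7857 J/s.
0.7857 < 2.154, so adding lavender spikes would lower the average — exclude it.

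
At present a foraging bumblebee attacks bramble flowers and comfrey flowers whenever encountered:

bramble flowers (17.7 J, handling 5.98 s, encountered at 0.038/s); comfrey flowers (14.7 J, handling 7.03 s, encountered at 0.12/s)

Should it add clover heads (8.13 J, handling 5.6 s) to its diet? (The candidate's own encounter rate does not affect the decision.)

Intake rate on the current diet: R = (0.038×17.7 + 0.12×14.7) / (1 + 0.038×5.98 + 0.12×7.03) = 2.437/2.071 = 1.177 J/s.
clover heads: E/h = 8.13/5.6 = 1.452 J/s.
1.452 > 1.177, so adding clover heads raises the average — include it.

Yes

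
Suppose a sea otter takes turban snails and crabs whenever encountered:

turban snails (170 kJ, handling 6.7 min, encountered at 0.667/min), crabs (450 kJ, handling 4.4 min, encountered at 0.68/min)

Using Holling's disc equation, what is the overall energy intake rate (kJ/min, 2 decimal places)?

Energy encountered per unit search time: 0.667×170 + 0.68×450 = 419.4 kJ/min.
Handling time per unit search time: 0.667×6.7 + 0.68×4.4 = 7.461.
Rate = 419.4/(1 + 7.461) = 49.57 kJ/min.

49.57 kJ/min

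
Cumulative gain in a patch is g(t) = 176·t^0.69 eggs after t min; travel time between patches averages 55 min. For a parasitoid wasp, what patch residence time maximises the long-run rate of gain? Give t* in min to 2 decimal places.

Optimal t* satisfies g'(t*) = g(t*)/(T + t*).
g'(t) = 0.69·176·t^-0.31. Setting 0.69·176·t^-0.31 = 176·t^0.69/(55+t) gives 0.69(55+t) = t, so 0.31·t = 0.69×55.
t* = 0.69×55/0.31 = 122.4 min.

122.42 min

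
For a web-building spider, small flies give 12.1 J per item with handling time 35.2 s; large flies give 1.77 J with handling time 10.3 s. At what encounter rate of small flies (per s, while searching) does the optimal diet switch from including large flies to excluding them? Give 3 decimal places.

0.028 per s

The zero-one rule: include large flies iff E₂/h₂ > λE₁/(1+λh₁). Equality gives the switch point.
λE₁h₂ = E₂ + λE₂h₁ ⇒ λ = E₂/(E₁h₂ − E₂h₁) = 1.77/(124.6 − 62.3) = 0.0284 per s.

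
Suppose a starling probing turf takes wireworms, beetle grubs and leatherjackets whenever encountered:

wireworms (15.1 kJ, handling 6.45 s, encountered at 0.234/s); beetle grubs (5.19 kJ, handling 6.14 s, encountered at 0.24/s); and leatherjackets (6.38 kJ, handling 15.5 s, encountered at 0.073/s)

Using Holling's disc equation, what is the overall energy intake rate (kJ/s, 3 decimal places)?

R = (0.234×15.1 + 0.24×5.19 + 0.073×6.38) / (1 + 0.234×6.45 + 0.24×6.14 + 0.073×15.5) = 5.245/5.114 = 1.025 kJ/s.

1.025 kJ/s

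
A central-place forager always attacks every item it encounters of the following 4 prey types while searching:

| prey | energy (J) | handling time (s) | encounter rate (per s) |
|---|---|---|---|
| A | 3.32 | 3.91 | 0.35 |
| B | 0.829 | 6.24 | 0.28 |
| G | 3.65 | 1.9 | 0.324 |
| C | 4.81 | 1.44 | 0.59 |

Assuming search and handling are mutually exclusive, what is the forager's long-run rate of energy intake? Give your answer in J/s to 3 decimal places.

R = (0.35×3.32 + 0.28×0.829 + 0.324×3.65 + 0.59×4.81) / (1 + 0.35×3.91 + 0.28×6.24 + 0.324×1.9 + 0.59×1.44) = 5.415/5.581 = 0.9702 J/s.

0.970 J/s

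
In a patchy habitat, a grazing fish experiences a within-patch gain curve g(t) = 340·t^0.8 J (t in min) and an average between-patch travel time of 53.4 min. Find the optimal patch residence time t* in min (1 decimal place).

Optimal t* satisfies g'(t*) = g(t*)/(T + t*).
g'(t) = 0.8·340·t^-0.2. Setting 0.8·340·t^-0.2 = 340·t^0.8/(53.4+t) gives 0.8(53.4+t) = t, so 0.20·t = 0.8×53.4.
t* = 0.8×53.4/0.20 = 213.6 min.

213.6 min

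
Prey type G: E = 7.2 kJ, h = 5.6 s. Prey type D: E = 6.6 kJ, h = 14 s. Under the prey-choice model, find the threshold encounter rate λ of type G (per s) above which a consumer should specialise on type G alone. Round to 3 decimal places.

0.103 per s

At the threshold, the rate on type G alone equals the profitability of type D: λ·7.2/(1 + λ·5.6) = 6.6/14 = 0.4714.
Rearranging, λ(7.2 − 0.4714×5.6) = 0.4714, so λ = 0.4714/4.56 = 0.1034 per s.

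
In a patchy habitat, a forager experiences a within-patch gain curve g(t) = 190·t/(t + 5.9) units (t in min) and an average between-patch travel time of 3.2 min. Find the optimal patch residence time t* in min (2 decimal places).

By the marginal value theorem, leave when the instantaneous gain rate g'(t) equals the habitat-wide average g(t)/(T + t).
g'(t) = 190·5.9/(t + 5.9)². Setting 190·5.9/(t+5.9)² = 190t/[(t+5.9)(3.2+t)] gives 5.9(3.2+t) = t(t+5.9), so t² = 5.9×3.2 = 18.88.
t* = √18.88 = 4.345 min.

4.35 min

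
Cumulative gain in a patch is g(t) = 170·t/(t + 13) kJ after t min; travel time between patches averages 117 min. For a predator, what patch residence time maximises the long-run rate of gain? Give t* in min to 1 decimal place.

Optimal t* satisfies g'(t*) = g(t*)/(T + t*).
g'(t) = 170·13/(t + 13)². Setting 170·13/(t+13)² = 170t/[(t+13)(117+t)] gives 13(117+t) = t(t+13), so t² = 13×117 = 1521.
t* = √1521 = 39 min.

39.0 min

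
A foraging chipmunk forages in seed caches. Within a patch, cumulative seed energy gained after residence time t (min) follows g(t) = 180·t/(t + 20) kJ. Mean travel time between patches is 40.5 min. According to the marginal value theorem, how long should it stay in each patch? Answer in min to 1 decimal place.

28.5 min

By the marginal value theorem, leave when the instantaneous gain rate g'(t) equals the habitat-wide average g(t)/(T + t).
g'(t) = 180·20/(t + 20)². Setting 180·20/(t+20)² = 180t/[(t+20)(40.5+t)] gives 20(40.5+t) = t(t+20), so t² = 20×40.5 = 810.
t* = √810 = 28.46 min.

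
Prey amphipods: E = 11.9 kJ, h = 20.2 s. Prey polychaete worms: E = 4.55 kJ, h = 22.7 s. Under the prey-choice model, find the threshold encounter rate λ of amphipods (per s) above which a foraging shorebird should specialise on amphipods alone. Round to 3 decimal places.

0.026 per s

The zero-one rule: include polychaete worms iff E₂/h₂ > λE₁/(1+λh₁). Equality gives the switch point.
λE₁h₂ = E₂ + λE₂h₁ ⇒ λ = E₂/(E₁h₂ − E₂h₁) = 4.55/(270.1 − 91.91) = 0.02553 per s.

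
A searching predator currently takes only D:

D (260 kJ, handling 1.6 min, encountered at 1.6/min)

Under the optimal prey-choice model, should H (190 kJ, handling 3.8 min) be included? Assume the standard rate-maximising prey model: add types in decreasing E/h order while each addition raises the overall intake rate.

No

Intake rate on the current diet: R = (1.6×260) / (1 + 1.6×1.6) = 416/3.56 = 116.9 kJ/min.
Profitability of H: 190/3.8 = 50 kJ/min.
Since 50 < R, time spent handling H is better spent searching.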